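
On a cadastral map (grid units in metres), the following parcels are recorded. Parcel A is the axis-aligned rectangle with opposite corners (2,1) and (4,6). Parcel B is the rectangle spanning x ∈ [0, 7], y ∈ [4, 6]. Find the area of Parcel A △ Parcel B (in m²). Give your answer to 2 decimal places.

16.00

|Parcel A∩Parcel B|: x∈[2,4], y∈[4,6] → 2·2 = 4.
|Parcel A △ Parcel B| = |Parcel A| + |Parcel B| − 2·|Parcel A∩Parcel B| = 10 + 14 − 8 = 16.00.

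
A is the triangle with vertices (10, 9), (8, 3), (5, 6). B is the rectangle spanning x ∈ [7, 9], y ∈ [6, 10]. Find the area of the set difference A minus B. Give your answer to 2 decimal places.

|A| = 12, |A∩B| = 3.6.
|A ∖ B| = |A| − |A∩B| = 12 − 3.6 = 8.40.

8.40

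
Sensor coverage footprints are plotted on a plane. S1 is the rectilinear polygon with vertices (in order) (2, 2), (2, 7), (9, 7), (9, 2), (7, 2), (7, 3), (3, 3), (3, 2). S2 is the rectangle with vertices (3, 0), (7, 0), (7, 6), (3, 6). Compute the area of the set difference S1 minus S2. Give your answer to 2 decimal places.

|S1| = 31, |S1∩S2| = 12.
|S1 ∖ S2| = |S1| − |S1∩S2| = 31 − 12 = 19.00.

19.00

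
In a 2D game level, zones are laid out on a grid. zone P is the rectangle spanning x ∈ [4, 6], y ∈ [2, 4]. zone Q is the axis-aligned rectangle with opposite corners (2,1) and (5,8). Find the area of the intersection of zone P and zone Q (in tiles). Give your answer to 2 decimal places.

2.00

|zone P∩zone Q|: x∈[4,5], y∈[2,4] → 1·2 = 2.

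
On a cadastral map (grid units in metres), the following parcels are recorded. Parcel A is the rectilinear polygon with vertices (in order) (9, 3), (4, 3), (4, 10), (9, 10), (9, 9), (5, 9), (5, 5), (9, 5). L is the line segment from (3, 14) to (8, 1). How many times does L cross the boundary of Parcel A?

The segment meets the boundary at (5,8.8), (6.462,5), (4.538,10), (7.231,3).

4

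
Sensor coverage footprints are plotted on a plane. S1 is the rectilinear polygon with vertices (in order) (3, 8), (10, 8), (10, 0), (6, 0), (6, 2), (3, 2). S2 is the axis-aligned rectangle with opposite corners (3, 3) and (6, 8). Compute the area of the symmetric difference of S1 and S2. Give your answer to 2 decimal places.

|S1| = 50, |S2| = 15, |S1∩S2| = 15.
|S1 △ S2| = |S1| + |S2| − 2·|S1∩S2| = 50 + 15 − 30 = 35.00.

35.00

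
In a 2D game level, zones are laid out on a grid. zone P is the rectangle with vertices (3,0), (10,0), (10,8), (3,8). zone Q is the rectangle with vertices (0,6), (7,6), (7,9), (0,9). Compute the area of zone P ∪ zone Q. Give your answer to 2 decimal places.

By inclusion–exclusion:
Individual areas: |zone P| = 56, |zone Q| = 21.
|zone P∩zone Q|: x∈[3,7], y∈[6,8] → 4·2 = 8.
|zone P ∪ zone Q| = 77 − 8 = 69.00.

69.00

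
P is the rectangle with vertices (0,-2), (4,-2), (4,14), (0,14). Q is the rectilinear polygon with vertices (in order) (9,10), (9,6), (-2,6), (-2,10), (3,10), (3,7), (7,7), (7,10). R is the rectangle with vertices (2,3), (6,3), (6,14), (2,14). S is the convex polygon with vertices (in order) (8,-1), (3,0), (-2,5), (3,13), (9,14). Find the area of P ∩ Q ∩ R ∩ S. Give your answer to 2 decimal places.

The intersection is the polygon with vertices (2,10), (3,10), (3,7), (4,7), (4,6), (2,6).
By the shoelace formula its area is 5.00.

5.00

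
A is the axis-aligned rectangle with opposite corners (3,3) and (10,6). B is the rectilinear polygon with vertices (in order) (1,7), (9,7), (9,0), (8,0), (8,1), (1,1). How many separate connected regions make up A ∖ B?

1

A ∖ B is a single connected region.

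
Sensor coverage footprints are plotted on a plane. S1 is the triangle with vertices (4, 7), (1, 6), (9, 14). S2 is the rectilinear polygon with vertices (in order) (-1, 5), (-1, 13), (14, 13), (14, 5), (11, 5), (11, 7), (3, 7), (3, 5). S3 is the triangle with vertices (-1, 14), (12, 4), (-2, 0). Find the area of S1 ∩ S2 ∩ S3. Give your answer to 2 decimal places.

4.75

The intersection is the polygon with vertices (4.652,9.652), (5.454,9.036), (4,7), (3,7), (3,6.667), (1,6).
By the shoelace formula its area is 4.75.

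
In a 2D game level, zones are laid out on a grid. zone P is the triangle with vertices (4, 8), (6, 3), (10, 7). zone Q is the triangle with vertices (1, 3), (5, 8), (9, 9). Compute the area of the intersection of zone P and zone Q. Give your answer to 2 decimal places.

The intersection is the polygon with vertices (4.333,7.167), (4.882,7.853), (7,7.5), (4.846,5.885).
By the shoelace formula its area is 2.62.

2.62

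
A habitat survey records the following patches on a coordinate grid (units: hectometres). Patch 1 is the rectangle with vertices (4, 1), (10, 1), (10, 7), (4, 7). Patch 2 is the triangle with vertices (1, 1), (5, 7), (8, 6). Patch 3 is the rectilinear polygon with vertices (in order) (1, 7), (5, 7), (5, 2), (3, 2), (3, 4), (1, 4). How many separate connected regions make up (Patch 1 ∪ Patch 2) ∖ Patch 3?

(Patch 1 ∪ Patch 2) ∖ Patch 3 splits into 2 disjoint pieces (area 31, area 1.5714).

2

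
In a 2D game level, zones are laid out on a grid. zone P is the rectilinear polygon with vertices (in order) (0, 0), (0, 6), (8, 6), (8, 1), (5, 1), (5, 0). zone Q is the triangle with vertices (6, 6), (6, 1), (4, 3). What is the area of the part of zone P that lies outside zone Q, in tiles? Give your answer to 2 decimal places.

|zone P| = 45, |zone P∩zone Q| = 5.
|zone P ∖ zone Q| = |zone P| − |zone P∩zone Q| = 45 − 5 = 40.00.

40.00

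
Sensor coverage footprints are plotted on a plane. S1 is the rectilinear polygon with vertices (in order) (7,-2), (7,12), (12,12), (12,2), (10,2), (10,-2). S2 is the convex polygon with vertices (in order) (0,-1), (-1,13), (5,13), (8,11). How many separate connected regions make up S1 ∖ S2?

1

S1 ∖ S2 is a single connected region.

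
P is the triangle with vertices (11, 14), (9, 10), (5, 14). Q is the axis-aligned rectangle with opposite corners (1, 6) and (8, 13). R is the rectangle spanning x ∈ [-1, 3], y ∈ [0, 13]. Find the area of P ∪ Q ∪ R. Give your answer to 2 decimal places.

By inclusion–exclusion:
Individual areas: |P| = 12, |Q| = 49, |R| = 52.
|P∩Q| = 2.
|P∩R| = 0.
|Q∩R|: x∈[1,3], y∈[6,13] → 2·7 = 14.
|P∩Q∩R| = 0.
|P ∪ Q ∪ R| = 113 − 16 + 0 = 97.00.

97.00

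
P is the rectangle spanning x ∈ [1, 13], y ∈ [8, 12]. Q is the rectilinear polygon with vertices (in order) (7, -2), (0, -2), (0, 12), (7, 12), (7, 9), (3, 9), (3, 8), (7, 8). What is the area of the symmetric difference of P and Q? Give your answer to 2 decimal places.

102.00

|P| = 48, |Q| = 94, |P∩Q| = 20.
|P △ Q| = |P| + |Q| − 2·|P∩Q| = 48 + 94 − 40 = 102.00.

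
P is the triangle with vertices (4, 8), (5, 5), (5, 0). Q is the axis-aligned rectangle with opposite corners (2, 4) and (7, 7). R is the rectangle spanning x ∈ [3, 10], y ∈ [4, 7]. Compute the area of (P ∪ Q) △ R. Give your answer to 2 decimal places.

|P ∪ Q| = 16.1042.
|(P ∪ Q) ∩ R| = 12.
|(P ∪ Q) △ R| = 16.1042 + 21 − 24 = 13.10.

13.10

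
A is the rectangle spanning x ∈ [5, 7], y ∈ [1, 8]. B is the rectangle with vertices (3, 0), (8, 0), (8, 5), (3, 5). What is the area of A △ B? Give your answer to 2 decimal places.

|A∩B|: x∈[5,7], y∈[1,5] → 2·4 = 8.
|A △ B| = |A| + |B| − 2·|A∩B| = 14 + 25 − 16 = 23.00.

23.00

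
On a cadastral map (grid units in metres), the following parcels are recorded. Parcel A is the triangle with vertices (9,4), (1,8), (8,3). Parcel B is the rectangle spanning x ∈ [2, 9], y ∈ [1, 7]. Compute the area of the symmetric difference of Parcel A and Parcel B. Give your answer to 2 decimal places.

|Parcel A| = 6, |Parcel B| = 42, |Parcel A∩Parcel B| = 5.7.
|Parcel A △ Parcel B| = |Parcel A| + |Parcel B| − 2·|Parcel A∩Parcel B| = 6 + 42 − 11.4 = 36.60.

36.60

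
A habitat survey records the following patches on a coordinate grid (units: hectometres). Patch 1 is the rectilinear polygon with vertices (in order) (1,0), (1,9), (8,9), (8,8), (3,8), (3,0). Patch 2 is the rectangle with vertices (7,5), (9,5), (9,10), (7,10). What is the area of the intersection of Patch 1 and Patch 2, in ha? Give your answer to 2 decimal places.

1.00

The intersection is the polygon with vertices (8,9), (8,8), (7,8), (7,9).
By the shoelace formula its area is 1.00.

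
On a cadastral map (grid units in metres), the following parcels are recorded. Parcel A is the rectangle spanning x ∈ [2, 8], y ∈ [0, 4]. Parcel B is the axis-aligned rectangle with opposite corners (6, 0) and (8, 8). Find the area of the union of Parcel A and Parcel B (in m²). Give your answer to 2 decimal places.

32.00

By inclusion–exclusion:
Individual areas: |Parcel A| = 24, |Parcel B| = 16.
|Parcel A∩Parcel B|: x∈[6,8], y∈[0,4] → 2·4 = 8.
|Parcel A ∪ Parcel B| = 40 − 8 = 32.00.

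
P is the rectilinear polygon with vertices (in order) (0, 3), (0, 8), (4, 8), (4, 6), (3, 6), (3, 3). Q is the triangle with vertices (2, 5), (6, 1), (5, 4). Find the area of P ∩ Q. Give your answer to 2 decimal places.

0.33

The intersection is the polygon with vertices (3,4), (2,5), (3,4.667).
By the shoelace formula its area is 0.33.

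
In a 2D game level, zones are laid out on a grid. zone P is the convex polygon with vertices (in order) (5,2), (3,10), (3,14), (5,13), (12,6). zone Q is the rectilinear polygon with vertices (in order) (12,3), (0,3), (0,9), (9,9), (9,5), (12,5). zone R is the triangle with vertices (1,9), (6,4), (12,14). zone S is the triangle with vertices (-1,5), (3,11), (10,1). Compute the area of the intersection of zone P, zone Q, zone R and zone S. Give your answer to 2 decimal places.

The intersection is the polygon with vertices (6,4), (4,6), (3.25,9), (4.4,9), (6.877,5.462).
By the shoelace formula its area is 8.49.

8.49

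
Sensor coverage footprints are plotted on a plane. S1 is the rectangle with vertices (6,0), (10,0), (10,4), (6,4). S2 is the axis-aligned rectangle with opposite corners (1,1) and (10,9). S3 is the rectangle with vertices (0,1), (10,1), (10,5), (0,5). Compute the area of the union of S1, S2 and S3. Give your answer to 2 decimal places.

By inclusion–exclusion:
Individual areas: |S1| = 16, |S2| = 72, |S3| = 40.
|S1∩S2|: x∈[6,10], y∈[1,4] → 4·3 = 12.
|S1∩S3|: x∈[6,10], y∈[1,4] → 4·3 = 12.
|S2∩S3|: x∈[1,10], y∈[1,5] → 9·4 = 36.
|S1∩S2∩S3| = 12.
|S1 ∪ S2 ∪ S3| = 128 − 60 + 12 = 80.00.

80.00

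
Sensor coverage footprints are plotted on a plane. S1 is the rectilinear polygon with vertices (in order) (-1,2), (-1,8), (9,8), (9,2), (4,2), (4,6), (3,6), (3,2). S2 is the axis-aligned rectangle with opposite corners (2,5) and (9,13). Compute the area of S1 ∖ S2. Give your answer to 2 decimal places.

|S1| = 56, |S1∩S2| = 20.
|S1 ∖ S2| = |S1| − |S1∩S2| = 56 − 20 = 36.00.

36.00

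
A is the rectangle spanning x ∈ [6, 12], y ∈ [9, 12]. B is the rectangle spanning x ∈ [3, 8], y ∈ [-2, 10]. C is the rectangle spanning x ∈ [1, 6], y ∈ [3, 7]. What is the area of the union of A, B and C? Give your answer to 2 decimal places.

By inclusion–exclusion:
Individual areas: |A| = 18, |B| = 60, |C| = 20.
|A∩B|: x∈[6,8], y∈[9,10] → 2·1 = 2.
|A∩C| = 0 (no overlap).
|B∩C|: x∈[3,6], y∈[3,7] → 3·4 = 12.
|A∩B∩C| = 0.
|A ∪ B ∪ C| = 98 − 14 + 0 = 84.00.

84.00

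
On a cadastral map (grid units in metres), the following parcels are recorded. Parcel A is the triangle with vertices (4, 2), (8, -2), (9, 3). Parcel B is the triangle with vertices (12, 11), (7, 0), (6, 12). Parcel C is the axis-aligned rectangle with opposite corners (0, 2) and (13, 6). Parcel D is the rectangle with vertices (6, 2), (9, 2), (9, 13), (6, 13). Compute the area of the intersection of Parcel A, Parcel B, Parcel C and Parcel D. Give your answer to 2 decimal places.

0.89

The intersection is the polygon with vertices (6.833,2), (6.787,2.557), (8.3,2.86), (7.909,2).
By the shoelace formula its area is 0.89.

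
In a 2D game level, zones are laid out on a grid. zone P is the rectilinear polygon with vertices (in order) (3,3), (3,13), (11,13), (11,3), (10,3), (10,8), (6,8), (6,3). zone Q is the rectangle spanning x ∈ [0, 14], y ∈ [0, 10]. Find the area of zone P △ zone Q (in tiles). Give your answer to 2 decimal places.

128.00

|zone P| = 60, |zone Q| = 140, |zone P∩zone Q| = 36.
|zone P △ zone Q| = |zone P| + |zone Q| − 2·|zone P∩zone Q| = 60 + 140 − 72 = 128.00.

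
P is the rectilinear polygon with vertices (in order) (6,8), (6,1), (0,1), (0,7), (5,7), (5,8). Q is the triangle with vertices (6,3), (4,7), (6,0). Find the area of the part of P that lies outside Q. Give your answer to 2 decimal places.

34.14

|P| = 37, |P∩Q| = 2.8571.
|P ∖ Q| = |P| − |P∩Q| = 37 − 2.8571 = 34.14.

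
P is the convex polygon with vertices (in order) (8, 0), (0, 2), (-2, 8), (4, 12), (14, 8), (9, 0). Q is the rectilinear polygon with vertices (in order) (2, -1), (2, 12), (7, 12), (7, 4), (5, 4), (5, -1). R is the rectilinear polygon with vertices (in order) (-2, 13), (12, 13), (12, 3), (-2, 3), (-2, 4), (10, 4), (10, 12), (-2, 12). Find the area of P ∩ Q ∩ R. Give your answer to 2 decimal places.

3.00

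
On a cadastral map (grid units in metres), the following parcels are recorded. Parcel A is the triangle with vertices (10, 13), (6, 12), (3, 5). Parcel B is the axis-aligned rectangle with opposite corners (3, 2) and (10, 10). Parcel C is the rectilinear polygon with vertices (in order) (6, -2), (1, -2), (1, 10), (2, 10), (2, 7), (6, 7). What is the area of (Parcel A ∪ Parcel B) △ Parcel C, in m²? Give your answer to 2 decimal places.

80.92

|Parcel A ∪ Parcel B| = 62.9196.
|(Parcel A ∪ Parcel B) ∩ Parcel C| = 15.
|(Parcel A ∪ Parcel B) △ Parcel C| = 62.9196 + 48 − 30 = 80.92.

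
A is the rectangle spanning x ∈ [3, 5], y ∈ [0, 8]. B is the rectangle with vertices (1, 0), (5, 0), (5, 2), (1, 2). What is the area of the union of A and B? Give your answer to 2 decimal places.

20.00

By inclusion–exclusion:
Individual areas: |A| = 16, |B| = 8.
|A∩B|: x∈[3,5], y∈[0,2] → 2·2 = 4.
|A ∪ B| = 24 − 4 = 20.00.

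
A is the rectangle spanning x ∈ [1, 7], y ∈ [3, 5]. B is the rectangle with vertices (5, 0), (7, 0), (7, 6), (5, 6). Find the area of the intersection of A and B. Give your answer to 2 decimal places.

4.00

|A∩B|: x∈[5,7], y∈[3,5] → 2·2 = 4.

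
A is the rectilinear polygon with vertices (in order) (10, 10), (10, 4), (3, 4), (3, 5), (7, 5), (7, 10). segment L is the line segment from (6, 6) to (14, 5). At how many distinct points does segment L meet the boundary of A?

The segment meets the boundary at (10,5.5), (7,5.875).

2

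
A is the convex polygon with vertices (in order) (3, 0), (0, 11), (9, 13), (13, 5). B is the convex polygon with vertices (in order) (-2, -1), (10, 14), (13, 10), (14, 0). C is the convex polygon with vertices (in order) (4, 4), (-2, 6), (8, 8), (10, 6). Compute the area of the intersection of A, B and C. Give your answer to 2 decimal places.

16.14

The intersection is the polygon with vertices (4.667,7.333), (8,8), (10,6), (4,4), (2.421,4.526).
By the shoelace formula its area is 16.14.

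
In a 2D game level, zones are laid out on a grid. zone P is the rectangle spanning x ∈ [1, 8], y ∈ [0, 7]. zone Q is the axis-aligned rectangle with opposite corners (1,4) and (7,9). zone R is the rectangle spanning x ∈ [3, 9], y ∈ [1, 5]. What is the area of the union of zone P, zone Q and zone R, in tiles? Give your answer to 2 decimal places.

By inclusion–exclusion:
Individual areas: |zone P| = 49, |zone Q| = 30, |zone R| = 24.
|zone P∩zone Q|: x∈[1,7], y∈[4,7] → 6·3 = 18.
|zone P∩zone R|: x∈[3,8], y∈[1,5] → 5·4 = 20.
|zone Q∩zone R|: x∈[3,7], y∈[4,5] → 4·1 = 4.
|zone P∩zone Q∩zone R| = 4.
|zone P ∪ zone Q ∪ zone R| = 103 − 42 + 4 = 65.00.

65.00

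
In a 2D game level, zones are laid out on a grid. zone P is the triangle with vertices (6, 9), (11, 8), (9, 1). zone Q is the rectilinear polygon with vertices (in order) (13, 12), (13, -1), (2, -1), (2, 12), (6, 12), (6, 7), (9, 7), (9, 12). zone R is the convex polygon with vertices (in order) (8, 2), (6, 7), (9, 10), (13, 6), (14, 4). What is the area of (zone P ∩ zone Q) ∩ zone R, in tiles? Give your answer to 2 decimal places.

13.57

The region (zone P ∩ zone Q) ∩ zone R is the polygon with vertices (9.421,2.474), (8.556,2.185), (6.75,7), (9,7), (9,8.4), (11,8).
By the shoelace formula its area is 13.57.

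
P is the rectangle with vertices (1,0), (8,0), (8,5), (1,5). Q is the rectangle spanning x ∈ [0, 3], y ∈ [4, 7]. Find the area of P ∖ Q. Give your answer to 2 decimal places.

|P∩Q|: x∈[1,3], y∈[4,5] → 2·1 = 2.
|P| = 35.
|P ∖ Q| = |P| − |P∩Q| = 35 − 2 = 33.00.

33.00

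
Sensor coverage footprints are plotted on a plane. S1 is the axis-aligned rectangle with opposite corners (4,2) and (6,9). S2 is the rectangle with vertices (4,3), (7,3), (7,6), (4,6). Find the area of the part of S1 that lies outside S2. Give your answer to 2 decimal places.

|S1∩S2|: x∈[4,6], y∈[3,6] → 2·3 = 6.
|S1| = 14.
|S1 ∖ S2| = |S1| − |S1∩S2| = 14 − 6 = 8.00.

8.00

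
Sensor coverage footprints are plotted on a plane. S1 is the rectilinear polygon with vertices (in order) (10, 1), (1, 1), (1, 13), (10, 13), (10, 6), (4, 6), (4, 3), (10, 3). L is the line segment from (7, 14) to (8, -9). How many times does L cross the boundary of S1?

The segment meets the boundary at (7.565,1), (7.348,6), (7.043,13), (7.478,3).

4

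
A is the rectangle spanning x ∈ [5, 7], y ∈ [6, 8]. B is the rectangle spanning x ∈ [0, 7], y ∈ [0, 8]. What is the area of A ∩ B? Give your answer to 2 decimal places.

4.00

|A∩B|: x∈[5,7], y∈[6,8] → 2·2 = 4.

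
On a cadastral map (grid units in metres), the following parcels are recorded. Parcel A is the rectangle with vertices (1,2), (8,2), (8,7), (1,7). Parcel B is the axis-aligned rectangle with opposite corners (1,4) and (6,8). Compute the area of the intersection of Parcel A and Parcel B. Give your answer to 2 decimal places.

|Parcel A∩Parcel B|: x∈[1,6], y∈[4,7] → 5·3 = 15.

15.00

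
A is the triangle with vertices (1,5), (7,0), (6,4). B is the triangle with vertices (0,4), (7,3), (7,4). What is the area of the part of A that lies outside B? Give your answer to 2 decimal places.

|A| = 9.5, |A∩B| = 2.2494.
|A ∖ B| = |A| − |A∩B| = 9.5 − 2.2494 = 7.25.

7.25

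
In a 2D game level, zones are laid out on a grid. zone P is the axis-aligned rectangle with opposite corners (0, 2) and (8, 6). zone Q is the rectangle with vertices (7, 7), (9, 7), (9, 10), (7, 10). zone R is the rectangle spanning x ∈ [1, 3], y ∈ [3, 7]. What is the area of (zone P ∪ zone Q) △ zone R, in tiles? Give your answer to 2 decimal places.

34.00

|zone P ∪ zone Q| = 38.
|(zone P ∪ zone Q) ∩ zone R| = 6.
|(zone P ∪ zone Q) △ zone R| = 38 + 8 − 12 = 34.00.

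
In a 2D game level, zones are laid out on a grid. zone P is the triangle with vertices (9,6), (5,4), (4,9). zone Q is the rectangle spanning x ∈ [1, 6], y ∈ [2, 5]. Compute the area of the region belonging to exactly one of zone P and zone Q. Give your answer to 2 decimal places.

24.30

|zone P| = 11, |zone Q| = 15, |zone P∩zone Q| = 0.85.
|zone P △ zone Q| = |zone P| + |zone Q| − 2·|zone P∩zone Q| = 11 + 15 − 1.7 = 24.30.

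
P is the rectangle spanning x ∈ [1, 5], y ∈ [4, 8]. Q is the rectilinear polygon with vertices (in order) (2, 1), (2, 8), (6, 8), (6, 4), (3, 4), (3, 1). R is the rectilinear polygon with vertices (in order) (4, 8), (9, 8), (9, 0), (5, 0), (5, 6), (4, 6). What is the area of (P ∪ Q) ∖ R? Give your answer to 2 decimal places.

17.00

|P ∪ Q| = 23.
|(P ∪ Q) ∩ R| = 6.
|(P ∪ Q) ∖ R| = 23 − 6 = 17.00.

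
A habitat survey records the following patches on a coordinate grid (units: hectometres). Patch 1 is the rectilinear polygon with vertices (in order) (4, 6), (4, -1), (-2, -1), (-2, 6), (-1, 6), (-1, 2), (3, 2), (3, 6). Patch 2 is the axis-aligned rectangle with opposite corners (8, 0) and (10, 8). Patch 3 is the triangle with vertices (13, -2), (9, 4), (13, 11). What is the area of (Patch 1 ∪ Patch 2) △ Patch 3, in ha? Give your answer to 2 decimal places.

64.75

|Patch 1 ∪ Patch 2| = 42.
|(Patch 1 ∪ Patch 2) ∩ Patch 3| = 1.625.
|(Patch 1 ∪ Patch 2) △ Patch 3| = 42 + 26 − 3.25 = 64.75.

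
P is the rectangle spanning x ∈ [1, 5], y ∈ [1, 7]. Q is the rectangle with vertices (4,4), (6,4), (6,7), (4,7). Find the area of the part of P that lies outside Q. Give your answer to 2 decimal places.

|P∩Q|: x∈[4,5], y∈[4,7] → 1·3 = 3.
|P| = 24.
|P ∖ Q| = |P| − |P∩Q| = 24 − 3 = 21.00.

21.00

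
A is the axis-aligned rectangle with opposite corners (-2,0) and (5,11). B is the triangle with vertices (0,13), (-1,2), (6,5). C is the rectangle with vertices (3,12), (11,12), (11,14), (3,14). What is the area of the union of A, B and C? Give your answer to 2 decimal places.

95.56

By inclusion–exclusion:
Individual areas: |A| = 77, |B| = 37, |C| = 16.
|A∩B| = 34.4372.
|A∩C| = 0 (no overlap).
|B∩C| = 0.
|A∩B∩C| = 0.
|A ∪ B ∪ C| = 130 − 34.4372 + 0 = 95.56.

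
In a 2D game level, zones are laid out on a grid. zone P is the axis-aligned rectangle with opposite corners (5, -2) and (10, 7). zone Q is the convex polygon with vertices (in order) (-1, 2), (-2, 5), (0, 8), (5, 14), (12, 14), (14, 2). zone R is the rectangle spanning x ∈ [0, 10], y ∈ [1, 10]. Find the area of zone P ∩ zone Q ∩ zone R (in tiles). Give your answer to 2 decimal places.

25.00

The intersection is the polygon with vertices (10,7), (10,2), (5,2), (5,7).
By the shoelace formula its area is 25.00.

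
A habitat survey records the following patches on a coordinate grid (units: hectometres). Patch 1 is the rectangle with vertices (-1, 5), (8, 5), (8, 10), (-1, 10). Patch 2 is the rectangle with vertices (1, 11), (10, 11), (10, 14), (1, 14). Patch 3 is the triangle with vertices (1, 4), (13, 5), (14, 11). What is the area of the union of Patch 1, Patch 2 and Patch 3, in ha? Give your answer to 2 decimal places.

100.38

By inclusion–exclusion:
Individual areas: |Patch 1| = 45, |Patch 2| = 27, |Patch 3| = 35.5.
|Patch 1∩Patch 2| = 0 (no overlap).
|Patch 1∩Patch 3| = 7.1209.
|Patch 2∩Patch 3| = 0.
|Patch 1∩Patch 2∩Patch 3| = 0.
|Patch 1 ∪ Patch 2 ∪ Patch 3| = 107.5 − 7.1209 + 0 = 100.38.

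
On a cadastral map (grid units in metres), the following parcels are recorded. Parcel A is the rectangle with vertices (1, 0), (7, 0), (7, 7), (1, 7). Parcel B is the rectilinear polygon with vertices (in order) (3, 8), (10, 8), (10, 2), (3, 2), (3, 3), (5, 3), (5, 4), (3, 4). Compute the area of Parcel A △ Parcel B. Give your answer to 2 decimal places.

46.00

|Parcel A| = 42, |Parcel B| = 40, |Parcel A∩Parcel B| = 18.
|Parcel A △ Parcel B| = |Parcel A| + |Parcel B| − 2·|Parcel A∩Parcel B| = 42 + 40 − 36 = 46.00.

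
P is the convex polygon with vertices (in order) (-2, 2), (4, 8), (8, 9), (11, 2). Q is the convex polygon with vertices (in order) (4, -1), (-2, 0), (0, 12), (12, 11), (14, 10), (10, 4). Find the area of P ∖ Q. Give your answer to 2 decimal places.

|P| = 54.5, |P∩Q| = 50.8812.
|P ∖ Q| = |P| − |P∩Q| = 54.5 − 50.8812 = 3.62.

3.62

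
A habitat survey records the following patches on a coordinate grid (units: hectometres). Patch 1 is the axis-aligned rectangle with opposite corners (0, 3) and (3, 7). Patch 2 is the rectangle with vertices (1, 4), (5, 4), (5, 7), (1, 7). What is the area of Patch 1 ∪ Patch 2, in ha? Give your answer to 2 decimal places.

By inclusion–exclusion:
Individual areas: |Patch 1| = 12, |Patch 2| = 12.
|Patch 1∩Patch 2|: x∈[1,3], y∈[4,7] → 2·3 = 6.
|Patch 1 ∪ Patch 2| = 24 − 6 = 18.00.

18.00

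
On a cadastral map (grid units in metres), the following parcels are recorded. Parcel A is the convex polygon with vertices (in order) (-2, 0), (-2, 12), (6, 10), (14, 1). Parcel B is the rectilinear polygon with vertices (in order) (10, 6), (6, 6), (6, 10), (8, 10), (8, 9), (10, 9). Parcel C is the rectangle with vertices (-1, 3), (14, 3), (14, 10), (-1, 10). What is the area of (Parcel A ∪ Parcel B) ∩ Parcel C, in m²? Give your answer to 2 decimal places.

|Parcel A ∪ Parcel B| = 130.8889.
|(Parcel A ∪ Parcel B) ∩ Parcel C| = 77.67.

77.67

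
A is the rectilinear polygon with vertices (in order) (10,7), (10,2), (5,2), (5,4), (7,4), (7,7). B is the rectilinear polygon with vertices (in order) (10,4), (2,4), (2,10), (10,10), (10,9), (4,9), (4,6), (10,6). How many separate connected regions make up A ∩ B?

1

A ∩ B is a single connected region.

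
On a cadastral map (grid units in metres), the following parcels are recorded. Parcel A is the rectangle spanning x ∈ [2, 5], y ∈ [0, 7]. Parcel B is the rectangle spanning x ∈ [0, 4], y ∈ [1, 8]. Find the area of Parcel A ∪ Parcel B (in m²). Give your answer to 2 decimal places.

37.00

By inclusion–exclusion:
Individual areas: |Parcel A| = 21, |Parcel B| = 28.
|Parcel A∩Parcel B|: x∈[2,4], y∈[1,7] → 2·6 = 12.
|Parcel A ∪ Parcel B| = 49 − 12 = 37.00.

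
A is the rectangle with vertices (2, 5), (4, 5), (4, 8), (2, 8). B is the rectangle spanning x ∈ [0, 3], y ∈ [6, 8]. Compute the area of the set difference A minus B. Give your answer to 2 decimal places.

|A∩B|: x∈[2,3], y∈[6,8] → 1·2 = 2.
|A| = 6.
|A ∖ B| = |A| − |A∩B| = 6 − 2 = 4.00.

4.00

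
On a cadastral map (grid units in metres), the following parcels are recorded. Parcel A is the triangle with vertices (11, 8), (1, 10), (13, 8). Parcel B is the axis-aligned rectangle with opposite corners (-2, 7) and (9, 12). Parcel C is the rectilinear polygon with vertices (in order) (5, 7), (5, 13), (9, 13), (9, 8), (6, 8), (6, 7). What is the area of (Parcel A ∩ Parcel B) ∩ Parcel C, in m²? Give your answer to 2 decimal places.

0.80

The region (Parcel A ∩ Parcel B) ∩ Parcel C is the polygon with vertices (9,8.667), (9,8.4), (5,9.2), (5,9.333).
By the shoelace formula its area is 0.80.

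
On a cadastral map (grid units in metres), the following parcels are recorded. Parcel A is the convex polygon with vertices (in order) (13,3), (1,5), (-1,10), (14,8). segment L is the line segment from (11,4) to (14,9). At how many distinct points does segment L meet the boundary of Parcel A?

The segment meets the boundary at (13.444,8.074).

1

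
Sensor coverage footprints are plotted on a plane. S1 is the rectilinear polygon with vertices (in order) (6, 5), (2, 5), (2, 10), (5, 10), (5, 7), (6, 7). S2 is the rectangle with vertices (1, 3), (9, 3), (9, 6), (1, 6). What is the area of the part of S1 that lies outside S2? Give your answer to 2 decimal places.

|S1| = 17, |S1∩S2| = 4.
|S1 ∖ S2| = |S1| − |S1∩S2| = 17 − 4 = 13.00.

13.00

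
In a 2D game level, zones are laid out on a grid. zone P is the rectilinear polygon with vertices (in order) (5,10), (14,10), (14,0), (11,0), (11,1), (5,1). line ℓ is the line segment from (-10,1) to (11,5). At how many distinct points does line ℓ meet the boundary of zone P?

The segment meets the boundary at (5,3.857).

1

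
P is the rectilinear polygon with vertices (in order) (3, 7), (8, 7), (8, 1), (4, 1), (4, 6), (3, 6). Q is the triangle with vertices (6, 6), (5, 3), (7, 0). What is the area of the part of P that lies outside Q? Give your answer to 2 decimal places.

|P| = 25, |P∩Q| = 4.25.
|P ∖ Q| = |P| − |P∩Q| = 25 − 4.25 = 20.75.

20.75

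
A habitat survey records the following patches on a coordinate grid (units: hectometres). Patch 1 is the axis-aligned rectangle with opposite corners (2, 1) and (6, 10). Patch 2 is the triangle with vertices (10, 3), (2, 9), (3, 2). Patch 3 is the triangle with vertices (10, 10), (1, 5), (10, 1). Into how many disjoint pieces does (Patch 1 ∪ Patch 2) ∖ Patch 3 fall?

2

(Patch 1 ∪ Patch 2) ∖ Patch 3 splits into 2 disjoint pieces (area 10.7705, area 13.3333).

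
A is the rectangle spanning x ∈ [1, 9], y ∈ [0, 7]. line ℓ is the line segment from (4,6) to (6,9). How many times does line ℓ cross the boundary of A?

1

The segment meets the boundary at (4.667,7).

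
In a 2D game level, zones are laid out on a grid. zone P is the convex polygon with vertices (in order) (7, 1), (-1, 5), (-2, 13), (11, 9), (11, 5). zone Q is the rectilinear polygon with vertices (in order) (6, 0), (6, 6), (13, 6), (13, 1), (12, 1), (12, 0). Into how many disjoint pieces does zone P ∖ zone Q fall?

zone P ∖ zone Q is a single connected region.

1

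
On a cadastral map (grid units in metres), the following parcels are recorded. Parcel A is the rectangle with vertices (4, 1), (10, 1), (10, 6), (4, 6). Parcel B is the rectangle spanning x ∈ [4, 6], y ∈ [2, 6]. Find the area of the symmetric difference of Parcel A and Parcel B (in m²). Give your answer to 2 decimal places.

|Parcel A∩Parcel B|: x∈[4,6], y∈[2,6] → 2·4 = 8.
|Parcel A △ Parcel B| = |Parcel A| + |Parcel B| − 2·|Parcel A∩Parcel B| = 30 + 8 − 16 = 22.00.

22.00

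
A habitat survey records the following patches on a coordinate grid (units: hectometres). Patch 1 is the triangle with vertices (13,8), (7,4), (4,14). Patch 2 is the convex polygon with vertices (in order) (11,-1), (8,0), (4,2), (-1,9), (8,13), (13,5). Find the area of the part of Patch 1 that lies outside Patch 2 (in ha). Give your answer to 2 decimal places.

|Patch 1| = 36, |Patch 1∩Patch 2| = 30.7129.
|Patch 1 ∖ Patch 2| = |Patch 1| − |Patch 1∩Patch 2| = 36 − 30.7129 = 5.29.

5.29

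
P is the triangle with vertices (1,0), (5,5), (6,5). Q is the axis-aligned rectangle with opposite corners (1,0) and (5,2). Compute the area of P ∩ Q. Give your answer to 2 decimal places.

The intersection is the polygon with vertices (2.6,2), (3,2), (1,0).
By the shoelace formula its area is 0.40.

0.40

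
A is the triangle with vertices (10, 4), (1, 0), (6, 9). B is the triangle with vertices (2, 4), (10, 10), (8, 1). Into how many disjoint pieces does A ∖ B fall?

A ∖ B splits into 3 disjoint pieces (area 1.3079, area 6.3184, area 2.9048).

3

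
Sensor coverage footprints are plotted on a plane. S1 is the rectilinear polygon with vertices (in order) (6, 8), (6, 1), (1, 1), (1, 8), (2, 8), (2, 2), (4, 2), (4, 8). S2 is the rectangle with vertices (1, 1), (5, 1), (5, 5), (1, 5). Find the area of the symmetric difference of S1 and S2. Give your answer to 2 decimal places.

19.00

|S1| = 23, |S2| = 16, |S1∩S2| = 10.
|S1 △ S2| = |S1| + |S2| − 2·|S1∩S2| = 23 + 16 − 20 = 19.00.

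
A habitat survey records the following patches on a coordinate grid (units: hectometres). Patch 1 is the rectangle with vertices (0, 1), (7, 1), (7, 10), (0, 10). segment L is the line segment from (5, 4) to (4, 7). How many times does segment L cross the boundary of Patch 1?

The segment lies entirely inside Patch 1 and never meets its boundary.

0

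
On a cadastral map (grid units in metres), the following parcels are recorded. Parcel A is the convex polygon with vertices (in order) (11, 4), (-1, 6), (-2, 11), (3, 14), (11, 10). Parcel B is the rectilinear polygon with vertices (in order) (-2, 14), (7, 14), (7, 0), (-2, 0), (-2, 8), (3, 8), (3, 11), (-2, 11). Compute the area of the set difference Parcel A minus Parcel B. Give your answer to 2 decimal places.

40.77

|Parcel A| = 90, |Parcel A∩Parcel B| = 49.2333.
|Parcel A ∖ Parcel B| = |Parcel A| − |Parcel A∩Parcel B| = 90 − 49.2333 = 40.77.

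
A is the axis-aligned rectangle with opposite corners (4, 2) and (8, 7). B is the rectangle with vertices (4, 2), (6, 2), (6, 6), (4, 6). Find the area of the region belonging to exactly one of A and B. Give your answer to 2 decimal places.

|A∩B|: x∈[4,6], y∈[2,6] → 2·4 = 8.
|A △ B| = |A| + |B| − 2·|A∩B| = 20 + 8 − 16 = 12.00.

12.00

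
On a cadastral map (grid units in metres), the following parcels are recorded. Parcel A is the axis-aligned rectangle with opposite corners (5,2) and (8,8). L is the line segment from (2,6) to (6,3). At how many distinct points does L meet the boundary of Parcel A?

1

The segment meets the boundary at (5,3.75).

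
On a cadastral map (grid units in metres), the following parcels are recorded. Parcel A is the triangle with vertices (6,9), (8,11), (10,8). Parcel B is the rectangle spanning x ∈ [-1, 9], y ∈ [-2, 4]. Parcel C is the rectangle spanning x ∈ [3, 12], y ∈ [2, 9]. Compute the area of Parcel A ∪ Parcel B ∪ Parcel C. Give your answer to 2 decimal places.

By inclusion–exclusion:
Individual areas: |Parcel A| = 5, |Parcel B| = 60, |Parcel C| = 63.
|Parcel A∩Parcel B| = 0.
|Parcel A∩Parcel C| = 1.6667.
|Parcel B∩Parcel C|: x∈[3,9], y∈[2,4] → 6·2 = 12.
|Parcel A∩Parcel B∩Parcel C| = 0.
|Parcel A ∪ Parcel B ∪ Parcel C| = 128 − 13.6667 + 0 = 114.33.

114.33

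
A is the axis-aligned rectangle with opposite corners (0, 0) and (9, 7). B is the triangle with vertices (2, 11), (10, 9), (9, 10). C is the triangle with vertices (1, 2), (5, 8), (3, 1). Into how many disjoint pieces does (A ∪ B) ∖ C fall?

2

(A ∪ B) ∖ C splits into 2 disjoint pieces (area 55.1905, area 3).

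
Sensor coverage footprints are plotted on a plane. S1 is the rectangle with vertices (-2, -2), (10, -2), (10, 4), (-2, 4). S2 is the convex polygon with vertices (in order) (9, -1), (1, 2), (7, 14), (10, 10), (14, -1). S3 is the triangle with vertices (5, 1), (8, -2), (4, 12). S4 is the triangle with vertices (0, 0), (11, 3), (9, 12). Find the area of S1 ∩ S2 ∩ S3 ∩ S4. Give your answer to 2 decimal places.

4.26

The intersection is the polygon with vertices (4.727,4), (6.286,4), (6.892,1.879), (4.968,1.355).
By the shoelace formula its area is 4.26.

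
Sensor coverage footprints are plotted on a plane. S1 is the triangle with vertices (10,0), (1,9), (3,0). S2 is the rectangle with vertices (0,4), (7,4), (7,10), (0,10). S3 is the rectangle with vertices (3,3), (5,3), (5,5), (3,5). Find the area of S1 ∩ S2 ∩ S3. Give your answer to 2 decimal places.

The intersection is the polygon with vertices (3,4), (3,5), (5,5), (5,4).
By the shoelace formula its area is 2.00.

2.00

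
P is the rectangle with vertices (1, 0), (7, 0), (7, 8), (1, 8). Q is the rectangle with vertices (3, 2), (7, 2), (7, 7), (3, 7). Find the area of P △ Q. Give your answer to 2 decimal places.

28.00

|P∩Q|: x∈[3,7], y∈[2,7] → 4·5 = 20.
|P △ Q| = |P| + |Q| − 2·|P∩Q| = 48 + 20 − 40 = 28.00.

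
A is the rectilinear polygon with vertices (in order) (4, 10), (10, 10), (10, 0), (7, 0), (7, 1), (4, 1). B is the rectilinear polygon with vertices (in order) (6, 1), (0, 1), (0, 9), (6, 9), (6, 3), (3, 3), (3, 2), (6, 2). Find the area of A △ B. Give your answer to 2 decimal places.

74.00

|A| = 57, |B| = 45, |A∩B| = 14.
|A △ B| = |A| + |B| − 2·|A∩B| = 57 + 45 − 28 = 74.00.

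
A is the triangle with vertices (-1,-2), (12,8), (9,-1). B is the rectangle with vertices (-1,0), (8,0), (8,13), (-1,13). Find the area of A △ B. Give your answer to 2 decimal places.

|A| = 43.5, |B| = 117, |A∩B| = 15.7538.
|A △ B| = |A| + |B| − 2·|A∩B| = 43.5 + 117 − 31.5077 = 128.99.

128.99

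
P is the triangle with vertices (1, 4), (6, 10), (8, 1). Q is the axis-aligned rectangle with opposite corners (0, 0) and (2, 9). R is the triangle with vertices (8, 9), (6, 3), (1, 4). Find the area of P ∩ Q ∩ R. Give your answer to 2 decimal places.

The intersection is the polygon with vertices (2,3.8), (1,4), (2,4.714).
By the shoelace formula its area is 0.46.

0.46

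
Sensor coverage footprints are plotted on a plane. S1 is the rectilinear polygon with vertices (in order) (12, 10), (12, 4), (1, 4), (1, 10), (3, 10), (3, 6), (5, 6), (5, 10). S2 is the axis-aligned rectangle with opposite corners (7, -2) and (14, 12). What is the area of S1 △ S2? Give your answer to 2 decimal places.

|S1| = 58, |S2| = 98, |S1∩S2| = 30.
|S1 △ S2| = |S1| + |S2| − 2·|S1∩S2| = 58 + 98 − 60 = 96.00.

96.00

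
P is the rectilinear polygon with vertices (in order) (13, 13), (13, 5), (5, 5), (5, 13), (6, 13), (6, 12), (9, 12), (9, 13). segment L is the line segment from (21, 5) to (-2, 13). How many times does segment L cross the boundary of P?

The segment meets the boundary at (5,10.565), (13,7.783).

2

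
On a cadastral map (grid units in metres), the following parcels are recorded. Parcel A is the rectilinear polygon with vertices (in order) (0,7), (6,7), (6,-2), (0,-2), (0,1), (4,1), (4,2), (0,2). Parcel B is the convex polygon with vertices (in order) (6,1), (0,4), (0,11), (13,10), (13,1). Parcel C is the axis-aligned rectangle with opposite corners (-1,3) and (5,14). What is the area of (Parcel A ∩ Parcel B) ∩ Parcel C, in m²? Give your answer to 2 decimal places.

19.00

The region (Parcel A ∩ Parcel B) ∩ Parcel C is the polygon with vertices (0,4), (0,7), (5,7), (5,3), (2,3).
By the shoelace formula its area is 19.00.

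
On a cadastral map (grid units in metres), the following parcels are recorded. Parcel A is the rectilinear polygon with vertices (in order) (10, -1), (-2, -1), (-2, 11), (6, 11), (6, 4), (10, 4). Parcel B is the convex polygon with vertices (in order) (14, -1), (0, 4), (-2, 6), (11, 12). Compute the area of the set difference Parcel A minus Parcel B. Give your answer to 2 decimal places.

69.37

|Parcel A| = 116, |Parcel A∩Parcel B| = 46.6264.
|Parcel A ∖ Parcel B| = |Parcel A| − |Parcel A∩Parcel B| = 116 − 46.6264 = 69.37.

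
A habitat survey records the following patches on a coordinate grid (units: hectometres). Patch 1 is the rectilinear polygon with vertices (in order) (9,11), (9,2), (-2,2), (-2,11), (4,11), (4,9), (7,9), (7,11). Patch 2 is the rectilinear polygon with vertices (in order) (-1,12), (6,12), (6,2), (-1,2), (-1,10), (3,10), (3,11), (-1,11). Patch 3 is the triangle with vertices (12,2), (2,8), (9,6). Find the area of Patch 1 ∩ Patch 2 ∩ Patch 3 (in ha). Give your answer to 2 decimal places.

2.51

The intersection is the polygon with vertices (6,5.6), (2,8), (6,6.857).
By the shoelace formula its area is 2.51.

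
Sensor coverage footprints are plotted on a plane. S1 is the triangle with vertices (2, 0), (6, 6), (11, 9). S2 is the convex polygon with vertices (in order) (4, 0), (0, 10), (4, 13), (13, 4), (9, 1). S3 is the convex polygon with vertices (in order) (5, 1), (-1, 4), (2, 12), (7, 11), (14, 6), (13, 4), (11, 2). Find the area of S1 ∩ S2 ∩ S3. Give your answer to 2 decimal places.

The intersection is the polygon with vertices (9.125,7.875), (9.5,7.5), (3.667,1.667), (3.25,1.875), (6,6).
By the shoelace formula its area is 7.92.

7.92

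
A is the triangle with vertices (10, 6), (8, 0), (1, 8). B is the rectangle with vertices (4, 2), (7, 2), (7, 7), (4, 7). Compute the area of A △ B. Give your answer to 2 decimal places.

20.29

|A| = 29, |B| = 15, |A∩B| = 11.8571.
|A △ B| = |A| + |B| − 2·|A∩B| = 29 + 15 − 23.7143 = 20.29.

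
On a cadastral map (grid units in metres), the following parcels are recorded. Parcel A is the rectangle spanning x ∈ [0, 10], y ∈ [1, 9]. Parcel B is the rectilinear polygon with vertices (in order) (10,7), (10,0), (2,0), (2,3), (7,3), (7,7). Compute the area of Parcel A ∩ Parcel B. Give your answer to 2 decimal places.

The intersection is the polygon with vertices (10,1), (2,1), (2,3), (7,3), (7,7), (10,7).
By the shoelace formula its area is 28.00.

28.00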